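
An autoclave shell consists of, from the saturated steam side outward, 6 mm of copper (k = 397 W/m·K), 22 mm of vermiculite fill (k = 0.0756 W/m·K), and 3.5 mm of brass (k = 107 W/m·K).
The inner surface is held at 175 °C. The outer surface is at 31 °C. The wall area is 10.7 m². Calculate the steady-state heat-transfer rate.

Q ≈ 5290 W

Using the resistance-network approach (series):
R_copper = L/(kA) = 0.006/(397×10.7) = 1.412×10^-6 K/W
R_vermiculite fill = L/(kA) = 0.022/(0.0756×10.7) = 0.0272 K/W
R_brass = L/(kA) = 0.0035/(107×10.7) = 3.057×10^-6 K/W
R_total = 0.0272 K/W
Q = ΔT / R_total = 144 / 0.0272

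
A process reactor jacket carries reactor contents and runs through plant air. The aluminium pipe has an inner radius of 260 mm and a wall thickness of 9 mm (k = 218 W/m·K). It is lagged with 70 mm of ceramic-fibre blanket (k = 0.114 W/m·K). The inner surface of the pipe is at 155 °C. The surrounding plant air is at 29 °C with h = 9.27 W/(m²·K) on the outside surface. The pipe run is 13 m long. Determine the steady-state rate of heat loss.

Per-layer cylindrical resistances, series-summed:
R_aluminium pipe wall = ln(269/260)/(2π×218×13) = 1.911×10^-6 K/W
R_ceramic-fibre blanket = ln(339/269)/(2π×0.114×13) = 0.02484 K/W
R_outer film = 1/(h_o·2πr_oL) = 1/(9.27×2π×0.339×13) = 0.003896 K/W
R_total = 0.02874 K/W
Q = ΔT/R_total = 126/0.02874

Q ≈ 4380 W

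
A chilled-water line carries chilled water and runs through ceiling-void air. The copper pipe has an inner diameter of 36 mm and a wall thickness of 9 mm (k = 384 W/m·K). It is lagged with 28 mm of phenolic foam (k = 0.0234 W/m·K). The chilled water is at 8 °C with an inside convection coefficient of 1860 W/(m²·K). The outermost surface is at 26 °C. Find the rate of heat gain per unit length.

For a radial system each layer contributes R = ln(r_out/r_in)/(2πkL); films add R = 1/(hA).
R_inner film = 1/(h_i·2πr₁L) = 1/(1860×2π×0.018×1) = 0.004754 K/W
R_copper pipe wall = ln(27/18)/(2π×384×1) = 1.681×10^-4 K/W
R_phenolic foam = ln(55/27)/(2π×0.0234×1) = 4.839 K/W
R_total = 4.844 K/W
Q = ΔT/R_total = 18/4.844

q′ ≈ 3.72 W/m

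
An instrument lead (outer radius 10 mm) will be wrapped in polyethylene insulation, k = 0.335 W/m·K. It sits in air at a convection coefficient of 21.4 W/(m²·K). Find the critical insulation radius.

r_cr ≈ 15.7 mm

For a cylinder r_cr = k/h = 0.335/21.4
r_cr = 15.7 mm; since the bare radius (10 mm) is below r_cr, adding a thin layer of insulation will *increase* heat loss.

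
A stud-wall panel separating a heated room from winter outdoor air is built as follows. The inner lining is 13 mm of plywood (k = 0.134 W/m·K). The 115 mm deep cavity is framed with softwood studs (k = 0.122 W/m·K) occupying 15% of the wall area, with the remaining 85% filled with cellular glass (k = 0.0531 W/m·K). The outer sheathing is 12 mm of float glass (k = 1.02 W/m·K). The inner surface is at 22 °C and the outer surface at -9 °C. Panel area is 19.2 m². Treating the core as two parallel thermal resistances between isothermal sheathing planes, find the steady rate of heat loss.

Sheathing layers in series; stud and cavity paths in parallel between them.
R_inner = 0.013/(0.134×19.2) = 0.005053 K/W
R_stud  = 0.115/(0.122×0.15×19.2) = 0.3273 K/W
R_cav   = 0.115/(0.0531×0.85×19.2) = 0.1327 K/W
1/R_core = 1/R_stud + 1/R_cav → R_core = 0.09442 K/W
R_outer = 0.012/(1.02×19.2) = 6.127×10^-4 K/W
R_total = 0.1001 K/W
Q = ΔT/R_total = 31/0.1001

Q ≈ 310 W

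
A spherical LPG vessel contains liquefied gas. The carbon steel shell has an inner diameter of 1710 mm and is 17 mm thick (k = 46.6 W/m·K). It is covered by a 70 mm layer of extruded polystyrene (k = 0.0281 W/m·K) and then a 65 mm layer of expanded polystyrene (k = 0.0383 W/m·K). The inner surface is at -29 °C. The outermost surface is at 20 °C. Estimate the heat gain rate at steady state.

Q ≈ 128 W

Radial (spherical) resistances in series:
R_carbon steel shell = (1/0.855 − 1/0.872)/(4π×46.6) = 3.894×10^-5 K/W
R_extruded polystyrene = (1/0.872 − 1/0.942)/(4π×0.0281) = 0.2413 K/W
R_expanded polystyrene = (1/0.942 − 1/1.007)/(4π×0.0383) = 0.1424 K/W
R_total = 0.3837 K/W
Q = ΔT/R_total = 49/0.3837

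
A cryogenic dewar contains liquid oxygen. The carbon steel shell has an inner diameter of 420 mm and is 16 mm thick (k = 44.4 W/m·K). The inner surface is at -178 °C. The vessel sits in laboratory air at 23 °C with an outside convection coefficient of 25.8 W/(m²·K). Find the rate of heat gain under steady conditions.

Radial (spherical) resistances in series:
R_carbon steel shell = (1/0.21 − 1/0.226)/(4π×44.4) = 6.042×10^-4 K/W
R_outer film = 1/(h·4πr_o²) = 1/(25.8×4π×0.226²) = 0.06039 K/W
R_total = 0.06099 K/W
Q = ΔT/R_total = 201/0.06099

Q ≈ 3300 W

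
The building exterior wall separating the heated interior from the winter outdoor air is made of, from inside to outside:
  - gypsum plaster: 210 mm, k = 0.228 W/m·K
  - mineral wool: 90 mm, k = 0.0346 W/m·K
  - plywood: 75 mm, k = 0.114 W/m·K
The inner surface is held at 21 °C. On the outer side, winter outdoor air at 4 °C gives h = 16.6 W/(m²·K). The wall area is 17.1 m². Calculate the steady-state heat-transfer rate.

Model the wall as resistances in series:
R_gypsum plaster = L/(kA) = 0.21/(0.228×17.1) = 0.05386 K/W
R_mineral wool = L/(kA) = 0.09/(0.0346×17.1) = 0.1521 K/W
R_plywood = L/(kA) = 0.075/(0.114×17.1) = 0.03847 K/W
R_outer film = 1/(h_o·A) = 1/(16.6×17.1) = 0.003523 K/W
R_total = 0.248 K/W
Q = ΔT / R_total = 17 / 0.248

Q ≈ 68.6 W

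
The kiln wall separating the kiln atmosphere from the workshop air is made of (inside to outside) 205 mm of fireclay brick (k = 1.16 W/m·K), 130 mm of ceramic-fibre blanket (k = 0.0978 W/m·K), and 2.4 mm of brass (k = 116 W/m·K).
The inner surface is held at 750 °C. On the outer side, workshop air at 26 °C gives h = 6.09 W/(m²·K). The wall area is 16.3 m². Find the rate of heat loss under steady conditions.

Model the wall as resistances in series:
R_fireclay brick = L/(kA) = 0.205/(1.16×16.3) = 0.01084 K/W
R_ceramic-fibre blanket = L/(kA) = 0.13/(0.0978×16.3) = 0.08155 K/W
R_brass = L/(kA) = 0.0024/(116×16.3) = 1.269×10^-6 K/W
R_outer film = 1/(h_o·A) = 1/(6.09×16.3) = 0.01007 K/W
R_total = 0.1025 K/W
Q = ΔT / R_total = 724 / 0.1025

Q ≈ 7070 W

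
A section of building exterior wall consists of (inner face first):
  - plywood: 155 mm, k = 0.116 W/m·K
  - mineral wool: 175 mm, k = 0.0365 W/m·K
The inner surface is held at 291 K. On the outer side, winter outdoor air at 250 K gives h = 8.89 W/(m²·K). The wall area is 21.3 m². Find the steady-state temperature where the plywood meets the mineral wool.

T ≈ 282 K

Thermal resistances in series:
R_plywood = L/(kA) = 0.155/(0.116×21.3) = 0.06273 K/W
R_mineral wool = L/(kA) = 0.175/(0.0365×21.3) = 0.2251 K/W
R_outer film = 1/(h_o·A) = 1/(8.89×21.3) = 0.005281 K/W
R_total = 0.2931 K/W;  Q = ΔT/R_total = 41/0.2931 = 139.9 W
T_interface = T_inner − Q·ΣR(inner→interface) = 291 − 140×0.06273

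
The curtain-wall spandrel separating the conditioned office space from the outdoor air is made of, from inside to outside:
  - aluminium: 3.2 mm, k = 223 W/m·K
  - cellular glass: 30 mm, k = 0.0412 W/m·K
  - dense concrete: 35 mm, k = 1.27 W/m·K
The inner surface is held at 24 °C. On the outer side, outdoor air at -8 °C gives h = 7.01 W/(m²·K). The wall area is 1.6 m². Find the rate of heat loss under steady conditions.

Model the wall as resistances in series:
R_aluminium = L/(kA) = 0.0032/(223×1.6) = 8.969×10^-6 K/W
R_cellular glass = L/(kA) = 0.03/(0.0412×1.6) = 0.4551 K/W
R_dense concrete = L/(kA) = 0.035/(1.27×1.6) = 0.01722 K/W
R_outer film = 1/(h_o·A) = 1/(7.01×1.6) = 0.08916 K/W
R_total = 0.5615 K/W
Q = ΔT / R_total = 32 / 0.5615

Q ≈ 57 W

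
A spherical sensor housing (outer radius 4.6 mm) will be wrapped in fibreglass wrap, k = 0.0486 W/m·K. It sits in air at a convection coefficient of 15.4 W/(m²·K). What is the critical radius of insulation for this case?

For a sphere r_cr = 2k/h = 2×0.0486/15.4
r_cr = 6.31 mm; since the bare radius (4.6 mm) is below r_cr, adding a thin layer of insulation will *increase* heat loss.

r_cr ≈ 6.31 mm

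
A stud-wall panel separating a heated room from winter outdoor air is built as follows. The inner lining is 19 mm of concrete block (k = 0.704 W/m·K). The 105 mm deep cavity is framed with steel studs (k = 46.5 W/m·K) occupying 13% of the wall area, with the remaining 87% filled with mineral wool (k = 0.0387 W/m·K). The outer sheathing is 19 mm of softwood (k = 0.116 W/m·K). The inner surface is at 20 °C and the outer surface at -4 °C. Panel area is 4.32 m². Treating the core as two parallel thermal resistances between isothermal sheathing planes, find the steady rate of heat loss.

Sheathing layers in series; stud and cavity paths in parallel between them.
R_inner = 0.019/(0.704×4.32) = 0.006247 K/W
R_stud  = 0.105/(46.5×0.13×4.32) = 0.004021 K/W
R_cav   = 0.105/(0.0387×0.87×4.32) = 0.7219 K/W
1/R_core = 1/R_stud + 1/R_cav → R_core = 0.003998 K/W
R_outer = 0.019/(0.116×4.32) = 0.03792 K/W
R_total = 0.04816 K/W
Q = ΔT/R_total = 24/0.04816

Q ≈ 498 W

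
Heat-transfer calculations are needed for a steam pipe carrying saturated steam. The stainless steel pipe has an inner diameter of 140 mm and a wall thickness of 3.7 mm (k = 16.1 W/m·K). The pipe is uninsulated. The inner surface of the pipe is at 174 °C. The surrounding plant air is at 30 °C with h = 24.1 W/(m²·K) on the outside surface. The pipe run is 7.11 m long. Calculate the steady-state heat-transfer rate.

For a radial system each layer contributes R = ln(r_out/r_in)/(2πkL); films add R = 1/(hA).
R_stainless steel pipe wall = ln(73.7/70)/(2π×16.1×7.11) = 7.161×10^-5 K/W
R_outer film = 1/(h_o·2πr_oL) = 1/(24.1×2π×0.0737×7.11) = 0.0126 K/W
R_total = 0.01267 K/W
Q = ΔT/R_total = 144/0.01267

Q ≈ 11400 W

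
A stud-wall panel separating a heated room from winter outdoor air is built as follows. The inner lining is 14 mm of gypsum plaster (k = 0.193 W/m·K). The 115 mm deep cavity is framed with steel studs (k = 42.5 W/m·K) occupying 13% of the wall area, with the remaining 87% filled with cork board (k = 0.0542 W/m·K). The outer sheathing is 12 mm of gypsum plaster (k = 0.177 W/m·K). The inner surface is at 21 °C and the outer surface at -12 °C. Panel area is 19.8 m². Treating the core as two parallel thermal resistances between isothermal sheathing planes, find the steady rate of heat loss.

Sheathing layers in series; stud and cavity paths in parallel between them.
R_inner = 0.014/(0.193×19.8) = 0.003664 K/W
R_stud  = 0.115/(42.5×0.13×19.8) = 0.001051 K/W
R_cav   = 0.115/(0.0542×0.87×19.8) = 0.1232 K/W
1/R_core = 1/R_stud + 1/R_cav → R_core = 0.001042 K/W
R_outer = 0.012/(0.177×19.8) = 0.003424 K/W
R_total = 0.00813 K/W
Q = ΔT/R_total = 33/0.00813

Q ≈ 4060 W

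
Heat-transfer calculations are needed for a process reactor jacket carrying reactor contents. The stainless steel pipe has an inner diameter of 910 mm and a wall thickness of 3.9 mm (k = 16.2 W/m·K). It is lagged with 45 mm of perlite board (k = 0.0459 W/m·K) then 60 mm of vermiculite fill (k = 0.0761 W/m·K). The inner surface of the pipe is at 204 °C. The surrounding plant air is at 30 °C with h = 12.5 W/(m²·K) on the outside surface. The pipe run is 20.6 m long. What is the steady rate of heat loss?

Q ≈ 6160 W

Per-layer cylindrical resistances, series-summed:
R_stainless steel pipe wall = ln(458.9/455)/(2π×16.2×20.6) = 4.07×10^-6 K/W
R_perlite board = ln(503.9/458.9)/(2π×0.0459×20.6) = 0.01575 K/W
R_vermiculite fill = ln(563.9/503.9)/(2π×0.0761×20.6) = 0.01142 K/W
R_outer film = 1/(h_o·2πr_oL) = 1/(12.5×2π×0.5639×20.6) = 0.001096 K/W
R_total = 0.02827 K/W
Q = ΔT/R_total = 174/0.02827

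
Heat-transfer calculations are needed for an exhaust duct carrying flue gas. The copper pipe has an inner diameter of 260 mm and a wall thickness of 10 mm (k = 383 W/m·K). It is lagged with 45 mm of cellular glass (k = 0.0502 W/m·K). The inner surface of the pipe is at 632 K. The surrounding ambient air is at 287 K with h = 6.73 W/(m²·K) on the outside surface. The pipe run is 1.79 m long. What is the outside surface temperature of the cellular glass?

T ≈ 331 K

Treating each annulus and film as a series resistance:
R_copper pipe wall = ln(140/130)/(2π×383×1.79) = 1.72×10^-5 K/W
R_cellular glass = ln(185/140)/(2π×0.0502×1.79) = 0.4937 K/W
R_outer film = 1/(h_o·2πr_oL) = 1/(6.73×2π×0.185×1.79) = 0.07141 K/W
R_total = 0.5651 K/W
Q = ΔT/R_total = 345/0.5651
Q = 611 W
T_interface = T_inner − Q·ΣR(inner→interface) = 632 − 611×0.4937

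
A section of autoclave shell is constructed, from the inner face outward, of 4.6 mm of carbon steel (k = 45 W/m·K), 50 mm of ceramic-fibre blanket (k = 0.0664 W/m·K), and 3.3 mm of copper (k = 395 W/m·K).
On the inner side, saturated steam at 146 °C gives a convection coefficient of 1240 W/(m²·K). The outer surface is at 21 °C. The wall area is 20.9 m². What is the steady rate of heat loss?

Series thermal resistances:
R_inner film = 1/(h_i·A) = 1/(1240×20.9) = 3.859×10^-5 K/W
R_carbon steel = L/(kA) = 0.0046/(45×20.9) = 4.891×10^-6 K/W
R_ceramic-fibre blanket = L/(kA) = 0.05/(0.0664×20.9) = 0.03603 K/W
R_copper = L/(kA) = 0.0033/(395×20.9) = 3.997×10^-7 K/W
R_total = 0.03607 K/W
Q = ΔT / R_total = 125 / 0.03607

Q ≈ 3470 W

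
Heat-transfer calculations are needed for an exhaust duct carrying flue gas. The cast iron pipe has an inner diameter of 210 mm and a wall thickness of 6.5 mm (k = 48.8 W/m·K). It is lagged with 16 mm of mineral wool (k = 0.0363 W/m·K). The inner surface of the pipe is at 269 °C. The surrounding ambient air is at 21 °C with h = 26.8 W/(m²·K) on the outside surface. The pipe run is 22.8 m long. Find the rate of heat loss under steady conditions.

Q ≈ 8910 W

For a radial system each layer contributes R = ln(r_out/r_in)/(2πkL); films add R = 1/(hA).
R_cast iron pipe wall = ln(111.5/105)/(2π×48.8×22.8) = 8.592×10^-6 K/W
R_mineral wool = ln(127.5/111.5)/(2π×0.0363×22.8) = 0.02579 K/W
R_outer film = 1/(h_o·2πr_oL) = 1/(26.8×2π×0.1275×22.8) = 0.002043 K/W
R_total = 0.02784 K/W
Q = ΔT/R_total = 248/0.02784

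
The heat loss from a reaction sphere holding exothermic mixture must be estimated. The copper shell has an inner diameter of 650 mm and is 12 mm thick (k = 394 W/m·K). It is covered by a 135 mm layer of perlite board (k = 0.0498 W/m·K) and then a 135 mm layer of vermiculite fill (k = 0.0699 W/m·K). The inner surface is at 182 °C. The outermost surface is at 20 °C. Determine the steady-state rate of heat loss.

Q ≈ 85.6 W

Spherical conduction: R = (1/r_in − 1/r_out)/(4πk) per layer; series-sum.
R_copper shell = (1/0.325 − 1/0.337)/(4π×394) = 2.213×10^-5 K/W
R_perlite board = (1/0.337 − 1/0.472)/(4π×0.0498) = 1.356 K/W
R_vermiculite fill = (1/0.472 − 1/0.607)/(4π×0.0699) = 0.5364 K/W
R_total = 1.893 K/W
Q = ΔT/R_total = 162/1.893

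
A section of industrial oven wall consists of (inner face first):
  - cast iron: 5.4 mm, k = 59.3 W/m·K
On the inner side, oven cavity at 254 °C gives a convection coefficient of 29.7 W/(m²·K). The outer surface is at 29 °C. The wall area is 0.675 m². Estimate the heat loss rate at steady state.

Q ≈ 4500 W

Treating each layer as a thermal resistance in series:
R_inner film = 1/(h_i·A) = 1/(29.7×0.675) = 0.04988 K/W
R_cast iron = L/(kA) = 0.0054/(59.3×0.675) = 1.349×10^-4 K/W
R_total = 0.05002 K/W
Q = ΔT / R_total = 225 / 0.05002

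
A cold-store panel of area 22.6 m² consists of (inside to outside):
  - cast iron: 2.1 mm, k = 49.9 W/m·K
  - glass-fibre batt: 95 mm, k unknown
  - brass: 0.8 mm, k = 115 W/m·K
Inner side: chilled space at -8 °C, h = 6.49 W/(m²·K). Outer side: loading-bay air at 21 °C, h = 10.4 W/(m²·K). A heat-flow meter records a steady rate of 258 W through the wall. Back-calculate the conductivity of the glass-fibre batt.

Using the resistance-network approach (series):
R_inner film = 1/(h_i·A) = 1/(6.49×22.6) = 0.006818 K/W
R_cast iron = L/(kA) = 0.0021/(49.9×22.6) = 1.862×10^-6 K/W
R_brass = L/(kA) = 0.0008/(115×22.6) = 3.078×10^-7 K/W
R_outer film = 1/(h_o·A) = 1/(10.4×22.6) = 0.004255 K/W
Sum of known resistances R_other = 0.01107 K/W
Total R = ΔT/Q = 29/258 = 0.1124 K/W
R_glass-fibre batt = R_total − R_other = 0.1013 K/W
k = L/(R·A) = 0.095/(0.1013×22.6)

k ≈ 0.0415 W/(m·K)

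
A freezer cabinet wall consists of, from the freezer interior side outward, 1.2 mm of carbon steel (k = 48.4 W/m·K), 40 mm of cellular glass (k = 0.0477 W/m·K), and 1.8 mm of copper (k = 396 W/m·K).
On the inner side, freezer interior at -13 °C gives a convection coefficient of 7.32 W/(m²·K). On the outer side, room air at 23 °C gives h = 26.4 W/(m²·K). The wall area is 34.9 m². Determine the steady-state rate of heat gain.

Q ≈ 1240 W

Thermal resistances in series:
R_inner film = 1/(h_i·A) = 1/(7.32×34.9) = 0.003914 K/W
R_carbon steel = L/(kA) = 0.0012/(48.4×34.9) = 7.104×10^-7 K/W
R_cellular glass = L/(kA) = 0.04/(0.0477×34.9) = 0.02403 K/W
R_copper = L/(kA) = 0.0018/(396×34.9) = 1.302×10^-7 K/W
R_outer film = 1/(h_o·A) = 1/(26.4×34.9) = 0.001085 K/W
R_total = 0.02903 K/W
Q = ΔT / R_total = 36 / 0.02903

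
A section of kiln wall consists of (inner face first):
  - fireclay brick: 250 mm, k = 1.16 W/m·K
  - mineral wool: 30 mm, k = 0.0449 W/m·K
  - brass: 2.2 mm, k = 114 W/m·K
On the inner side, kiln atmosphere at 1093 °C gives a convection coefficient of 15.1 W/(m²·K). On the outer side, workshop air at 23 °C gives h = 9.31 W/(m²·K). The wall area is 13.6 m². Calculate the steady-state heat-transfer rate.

Using the resistance-network approach (series):
R_inner film = 1/(h_i·A) = 1/(15.1×13.6) = 0.004869 K/W
R_fireclay brick = L/(kA) = 0.25/(1.16×13.6) = 0.01585 K/W
R_mineral wool = L/(kA) = 0.03/(0.0449×13.6) = 0.04913 K/W
R_brass = L/(kA) = 0.0022/(114×13.6) = 1.419×10^-6 K/W
R_outer film = 1/(h_o·A) = 1/(9.31×13.6) = 0.007898 K/W
R_total = 0.07774 K/W
Q = ΔT / R_total = 1070 / 0.07774

Q ≈ 13800 W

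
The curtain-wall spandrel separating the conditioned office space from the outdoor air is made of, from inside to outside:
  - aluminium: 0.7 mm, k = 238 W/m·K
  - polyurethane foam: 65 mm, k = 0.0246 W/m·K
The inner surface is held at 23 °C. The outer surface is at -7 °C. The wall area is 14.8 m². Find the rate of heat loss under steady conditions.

Q ≈ 168 W

Thermal resistances in series:
R_aluminium = L/(kA) = 0.0007/(238×14.8) = 1.987×10^-7 K/W
R_polyurethane foam = L/(kA) = 0.065/(0.0246×14.8) = 0.1785 K/W
R_total = 0.1785 K/W
Q = ΔT / R_total = 30 / 0.1785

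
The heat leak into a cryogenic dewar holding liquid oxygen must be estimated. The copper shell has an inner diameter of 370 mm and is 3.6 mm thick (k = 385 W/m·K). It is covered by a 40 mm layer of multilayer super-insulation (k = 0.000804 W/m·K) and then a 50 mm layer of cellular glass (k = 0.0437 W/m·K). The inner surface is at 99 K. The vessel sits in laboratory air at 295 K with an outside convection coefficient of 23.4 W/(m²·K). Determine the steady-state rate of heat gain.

Q ≈ 2.1 W

Radial (spherical) resistances in series:
R_copper shell = (1/0.185 − 1/0.1886)/(4π×385) = 2.133×10^-5 K/W
R_multilayer super-insulation = (1/0.1886 − 1/0.2286)/(4π×0.000804) = 91.83 K/W
R_cellular glass = (1/0.2286 − 1/0.2786)/(4π×0.0437) = 1.43 K/W
R_outer film = 1/(h·4πr_o²) = 1/(23.4×4π×0.2786²) = 0.04381 K/W
R_total = 93.3 K/W
Q = ΔT/R_total = 196/93.3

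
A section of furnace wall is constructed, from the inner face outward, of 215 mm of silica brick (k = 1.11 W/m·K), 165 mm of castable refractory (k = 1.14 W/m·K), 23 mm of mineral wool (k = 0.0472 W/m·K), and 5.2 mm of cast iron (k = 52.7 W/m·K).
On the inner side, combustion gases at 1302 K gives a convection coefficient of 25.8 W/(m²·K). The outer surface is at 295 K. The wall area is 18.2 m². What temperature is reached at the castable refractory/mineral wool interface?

Thermal resistances in series:
R_inner film = 1/(h_i·A) = 1/(25.8×18.2) = 0.00213 K/W
R_silica brick = L/(kA) = 0.215/(1.11×18.2) = 0.01064 K/W
R_castable refractory = L/(kA) = 0.165/(1.14×18.2) = 0.007953 K/W
R_mineral wool = L/(kA) = 0.023/(0.0472×18.2) = 0.02677 K/W
R_cast iron = L/(kA) = 0.0052/(52.7×18.2) = 5.422×10^-6 K/W
R_total = 0.0475 K/W;  Q = ΔT/R_total = 1007/0.0475 = 21200 W
T_interface = T_inner − Q·ΣR(inner→interface) = 1302 − 21200×0.02072

T ≈ 863 K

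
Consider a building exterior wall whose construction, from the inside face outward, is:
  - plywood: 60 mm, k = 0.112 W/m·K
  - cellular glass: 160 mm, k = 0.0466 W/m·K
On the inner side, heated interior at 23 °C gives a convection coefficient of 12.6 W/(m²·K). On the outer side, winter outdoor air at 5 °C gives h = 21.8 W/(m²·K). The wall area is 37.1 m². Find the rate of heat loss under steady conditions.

Q ≈ 163 W

Treating each layer as a thermal resistance in series:
R_inner film = 1/(h_i·A) = 1/(12.6×37.1) = 0.002139 K/W
R_plywood = L/(kA) = 0.06/(0.112×37.1) = 0.01444 K/W
R_cellular glass = L/(kA) = 0.16/(0.0466×37.1) = 0.09255 K/W
R_outer film = 1/(h_o·A) = 1/(21.8×37.1) = 0.001236 K/W
R_total = 0.1104 K/W
Q = ΔT / R_total = 18 / 0.1104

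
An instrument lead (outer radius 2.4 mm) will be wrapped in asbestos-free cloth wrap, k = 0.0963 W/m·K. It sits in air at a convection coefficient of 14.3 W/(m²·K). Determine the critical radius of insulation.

r_cr ≈ 6.73 mm

For a cylinder r_cr = k/h = 0.0963/14.3
r_cr = 6.73 mm; since the bare radius (2.4 mm) is below r_cr, adding a thin layer of insulation will *increase* heat loss.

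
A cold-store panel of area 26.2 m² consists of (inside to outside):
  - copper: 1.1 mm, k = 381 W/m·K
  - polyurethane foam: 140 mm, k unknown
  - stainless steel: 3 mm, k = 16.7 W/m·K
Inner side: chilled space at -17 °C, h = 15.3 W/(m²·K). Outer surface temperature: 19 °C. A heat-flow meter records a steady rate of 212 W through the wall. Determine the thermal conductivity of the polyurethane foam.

Using the resistance-network approach (series):
R_inner film = 1/(h_i·A) = 1/(15.3×26.2) = 0.002495 K/W
R_copper = L/(kA) = 0.0011/(381×26.2) = 1.102×10^-7 K/W
R_stainless steel = L/(kA) = 0.003/(16.7×26.2) = 6.857×10^-6 K/W
Sum of known resistances R_other = 0.002502 K/W
Total R = ΔT/Q = 36/212 = 0.1698 K/W
R_polyurethane foam = R_total − R_other = 0.1673 K/W
k = L/(R·A) = 0.14/(0.1673×26.2)

k ≈ 0.0319 W/(m·K)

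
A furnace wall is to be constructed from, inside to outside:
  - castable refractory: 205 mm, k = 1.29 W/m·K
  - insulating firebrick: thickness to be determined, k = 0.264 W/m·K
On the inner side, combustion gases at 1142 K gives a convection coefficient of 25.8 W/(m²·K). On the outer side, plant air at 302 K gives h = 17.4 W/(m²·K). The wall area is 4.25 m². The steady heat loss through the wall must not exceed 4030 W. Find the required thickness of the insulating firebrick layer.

L ≈ 167 mm

Using the resistance-network approach (series):
R_inner film = 1/(h_i·A) = 1/(25.8×4.25) = 0.00912 K/W
R_castable refractory = L/(kA) = 0.205/(1.29×4.25) = 0.03739 K/W
R_outer film = 1/(h_o·A) = 1/(17.4×4.25) = 0.01352 K/W
Sum of the known resistances R_other = 0.06003 K/W
Required total resistance R_tot = ΔT/Q_allow = 840/4030 = 0.2084 K/W
R_insulating firebrick = R_tot − R_other = 0.1484 K/W
L = R·k·A = 0.1484×0.264×4.25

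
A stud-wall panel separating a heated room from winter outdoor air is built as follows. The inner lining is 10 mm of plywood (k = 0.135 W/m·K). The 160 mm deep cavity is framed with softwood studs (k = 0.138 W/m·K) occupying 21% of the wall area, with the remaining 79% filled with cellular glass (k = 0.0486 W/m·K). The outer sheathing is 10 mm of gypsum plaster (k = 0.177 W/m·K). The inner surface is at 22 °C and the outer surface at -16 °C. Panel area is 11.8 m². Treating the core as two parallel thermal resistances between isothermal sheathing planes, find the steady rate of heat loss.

Q ≈ 179 W

Sheathing layers in series; stud and cavity paths in parallel between them.
R_inner = 0.01/(0.135×11.8) = 0.006277 K/W
R_stud  = 0.16/(0.138×0.21×11.8) = 0.4679 K/W
R_cav   = 0.16/(0.0486×0.79×11.8) = 0.3532 K/W
1/R_core = 1/R_stud + 1/R_cav → R_core = 0.2013 K/W
R_outer = 0.01/(0.177×11.8) = 0.004788 K/W
R_total = 0.2123 K/W
Q = ΔT/R_total = 38/0.2123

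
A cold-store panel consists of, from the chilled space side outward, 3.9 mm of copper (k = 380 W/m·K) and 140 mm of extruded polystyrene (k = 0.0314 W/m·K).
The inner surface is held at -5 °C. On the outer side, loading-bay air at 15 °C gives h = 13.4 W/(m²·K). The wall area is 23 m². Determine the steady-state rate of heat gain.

Q ≈ 101 W

Series thermal resistances:
R_copper = L/(kA) = 0.0039/(380×23) = 4.462×10^-7 K/W
R_extruded polystyrene = L/(kA) = 0.14/(0.0314×23) = 0.1939 K/W
R_outer film = 1/(h_o·A) = 1/(13.4×23) = 0.003245 K/W
R_total = 0.1971 K/W
Q = ΔT / R_total = 20 / 0.1971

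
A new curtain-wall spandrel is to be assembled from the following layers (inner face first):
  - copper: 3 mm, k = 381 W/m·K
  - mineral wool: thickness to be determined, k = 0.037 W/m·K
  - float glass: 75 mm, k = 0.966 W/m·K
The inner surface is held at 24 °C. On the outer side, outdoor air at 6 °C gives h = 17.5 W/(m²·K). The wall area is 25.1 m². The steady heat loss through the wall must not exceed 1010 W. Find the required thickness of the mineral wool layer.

Using the resistance-network approach (series):
R_copper = L/(kA) = 0.003/(381×25.1) = 3.137×10^-7 K/W
R_float glass = L/(kA) = 0.075/(0.966×25.1) = 0.003093 K/W
R_outer film = 1/(h_o·A) = 1/(17.5×25.1) = 0.002277 K/W
Sum of the known resistances R_other = 0.00537 K/W
Required total resistance R_tot = ΔT/Q_allow = 18/1010 = 0.01782 K/W
R_mineral wool = R_tot − R_other = 0.01245 K/W
L = R·k·A = 0.01245×0.037×25.1

L ≈ 11.6 mm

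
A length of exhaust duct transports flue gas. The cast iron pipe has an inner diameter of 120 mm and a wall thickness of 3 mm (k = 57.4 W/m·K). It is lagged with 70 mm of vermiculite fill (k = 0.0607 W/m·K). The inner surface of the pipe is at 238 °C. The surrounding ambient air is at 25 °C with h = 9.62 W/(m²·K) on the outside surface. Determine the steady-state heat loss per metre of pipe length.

Cylindrical conduction, so R = ln(r₂/r₁)/(2πkL) per layer, in series:
R_cast iron pipe wall = ln(63/60)/(2π×57.4×1) = 1.353×10^-4 K/W
R_vermiculite fill = ln(133/63)/(2π×0.0607×1) = 1.959 K/W
R_outer film = 1/(h_o·2πr_oL) = 1/(9.62×2π×0.133×1) = 0.1244 K/W
R_total = 2.084 K/W
Q = ΔT/R_total = 213/2.084

q′ ≈ 102 W/m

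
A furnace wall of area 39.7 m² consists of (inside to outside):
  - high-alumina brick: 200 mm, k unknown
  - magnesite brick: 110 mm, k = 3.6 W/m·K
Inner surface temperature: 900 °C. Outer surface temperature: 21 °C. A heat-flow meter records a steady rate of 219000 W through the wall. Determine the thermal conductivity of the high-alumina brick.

Model the wall as resistances in series:
R_magnesite brick = L/(kA) = 0.11/(3.6×39.7) = 7.697×10^-4 K/W
Sum of known resistances R_other = 7.697×10^-4 K/W
Total R = ΔT/Q = 879/219000 = 0.004014 K/W
R_high-alumina brick = R_total − R_other = 0.003244 K/W
k = L/(R·A) = 0.2/(0.003244×39.7)

k ≈ 1.55 W/(m·K)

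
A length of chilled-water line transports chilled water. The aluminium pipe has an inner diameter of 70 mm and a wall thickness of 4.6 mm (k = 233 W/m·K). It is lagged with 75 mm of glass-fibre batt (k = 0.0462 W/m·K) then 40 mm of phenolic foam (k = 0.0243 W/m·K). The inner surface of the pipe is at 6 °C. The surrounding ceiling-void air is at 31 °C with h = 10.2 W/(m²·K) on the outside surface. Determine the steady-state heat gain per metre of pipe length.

Treating each annulus and film as a series resistance:
R_aluminium pipe wall = ln(39.6/35)/(2π×233×1) = 8.435×10^-5 K/W
R_glass-fibre batt = ln(114.6/39.6)/(2π×0.0462×1) = 3.661 K/W
R_phenolic foam = ln(154.6/114.6)/(2π×0.0243×1) = 1.961 K/W
R_outer film = 1/(h_o·2πr_oL) = 1/(10.2×2π×0.1546×1) = 0.1009 K/W
R_total = 5.723 K/W
Q = ΔT/R_total = 25/5.723

q′ ≈ 4.37 W/m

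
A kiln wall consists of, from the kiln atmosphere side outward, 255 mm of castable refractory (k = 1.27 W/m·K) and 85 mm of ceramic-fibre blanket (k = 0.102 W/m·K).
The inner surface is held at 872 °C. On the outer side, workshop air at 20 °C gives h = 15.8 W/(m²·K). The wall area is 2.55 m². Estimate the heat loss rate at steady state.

Q ≈ 1980 W

Series thermal resistances:
R_castable refractory = L/(kA) = 0.255/(1.27×2.55) = 0.07874 K/W
R_ceramic-fibre blanket = L/(kA) = 0.085/(0.102×2.55) = 0.3268 K/W
R_outer film = 1/(h_o·A) = 1/(15.8×2.55) = 0.02482 K/W
R_total = 0.4304 K/W
Q = ΔT / R_total = 852 / 0.4304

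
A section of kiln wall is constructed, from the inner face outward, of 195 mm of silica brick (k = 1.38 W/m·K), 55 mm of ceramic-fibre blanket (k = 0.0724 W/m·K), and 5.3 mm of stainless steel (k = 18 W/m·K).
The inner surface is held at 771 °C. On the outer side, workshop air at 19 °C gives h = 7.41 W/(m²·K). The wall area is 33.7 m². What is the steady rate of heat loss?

Series thermal resistances:
R_silica brick = L/(kA) = 0.195/(1.38×33.7) = 0.004193 K/W
R_ceramic-fibre blanket = L/(kA) = 0.055/(0.0724×33.7) = 0.02254 K/W
R_stainless steel = L/(kA) = 0.0053/(18×33.7) = 8.737×10^-6 K/W
R_outer film = 1/(h_o·A) = 1/(7.41×33.7) = 0.004005 K/W
R_total = 0.03075 K/W
Q = ΔT / R_total = 752 / 0.03075

Q ≈ 24500 W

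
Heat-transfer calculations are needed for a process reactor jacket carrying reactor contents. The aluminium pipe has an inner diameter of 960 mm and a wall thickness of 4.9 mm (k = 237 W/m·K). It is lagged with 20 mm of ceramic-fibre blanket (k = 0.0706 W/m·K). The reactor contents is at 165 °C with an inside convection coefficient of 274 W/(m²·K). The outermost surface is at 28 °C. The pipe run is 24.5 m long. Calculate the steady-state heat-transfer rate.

Cylindrical conduction, so R = ln(r₂/r₁)/(2πkL) per layer, in series:
R_inner film = 1/(h_i·2πr₁L) = 1/(274×2π×0.48×24.5) = 4.939×10^-5 K/W
R_aluminium pipe wall = ln(484.9/480)/(2π×237×24.5) = 2.784×10^-7 K/W
R_ceramic-fibre blanket = ln(504.9/484.9)/(2π×0.0706×24.5) = 0.003719 K/W
R_total = 0.003769 K/W
Q = ΔT/R_total = 137/0.003769

Q ≈ 36400 W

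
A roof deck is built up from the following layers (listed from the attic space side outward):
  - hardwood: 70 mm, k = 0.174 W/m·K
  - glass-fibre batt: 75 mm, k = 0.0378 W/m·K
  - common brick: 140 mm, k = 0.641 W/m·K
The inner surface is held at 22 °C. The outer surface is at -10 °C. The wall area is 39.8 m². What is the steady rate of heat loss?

Series thermal resistances:
R_hardwood = L/(kA) = 0.07/(0.174×39.8) = 0.01011 K/W
R_glass-fibre batt = L/(kA) = 0.075/(0.0378×39.8) = 0.04985 K/W
R_common brick = L/(kA) = 0.14/(0.641×39.8) = 0.005488 K/W
R_total = 0.06545 K/W
Q = ΔT / R_total = 32 / 0.06545

Q ≈ 489 W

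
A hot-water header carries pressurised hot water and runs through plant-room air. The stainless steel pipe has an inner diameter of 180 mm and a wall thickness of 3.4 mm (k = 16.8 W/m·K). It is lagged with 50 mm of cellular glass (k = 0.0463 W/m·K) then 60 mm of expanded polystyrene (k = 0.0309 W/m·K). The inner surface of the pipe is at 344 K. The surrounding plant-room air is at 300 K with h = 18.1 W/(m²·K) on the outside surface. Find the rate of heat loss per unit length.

q′ ≈ 13.3 W/m

Treating each annulus and film as a series resistance:
R_stainless steel pipe wall = ln(93.4/90)/(2π×16.8×1) = 3.513×10^-4 K/W
R_cellular glass = ln(143.4/93.4)/(2π×0.0463×1) = 1.474 K/W
R_expanded polystyrene = ln(203.4/143.4)/(2π×0.0309×1) = 1.8 K/W
R_outer film = 1/(h_o·2πr_oL) = 1/(18.1×2π×0.2034×1) = 0.04323 K/W
R_total = 3.318 K/W
Q = ΔT/R_total = 44/3.318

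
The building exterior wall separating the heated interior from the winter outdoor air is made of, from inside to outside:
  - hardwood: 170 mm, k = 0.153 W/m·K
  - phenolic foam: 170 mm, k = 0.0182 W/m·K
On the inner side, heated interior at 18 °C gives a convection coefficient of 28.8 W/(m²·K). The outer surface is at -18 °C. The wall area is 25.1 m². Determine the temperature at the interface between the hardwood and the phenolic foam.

Series thermal resistances:
R_inner film = 1/(h_i·A) = 1/(28.8×25.1) = 0.001383 K/W
R_hardwood = L/(kA) = 0.17/(0.153×25.1) = 0.04427 K/W
R_phenolic foam = L/(kA) = 0.17/(0.0182×25.1) = 0.3721 K/W
R_total = 0.4178 K/W;  Q = ΔT/R_total = 36/0.4178 = 86.17 W
T_interface = T_inner − Q·ΣR(inner→interface) = 18 − 86.2×0.04565

T ≈ 14.1 °C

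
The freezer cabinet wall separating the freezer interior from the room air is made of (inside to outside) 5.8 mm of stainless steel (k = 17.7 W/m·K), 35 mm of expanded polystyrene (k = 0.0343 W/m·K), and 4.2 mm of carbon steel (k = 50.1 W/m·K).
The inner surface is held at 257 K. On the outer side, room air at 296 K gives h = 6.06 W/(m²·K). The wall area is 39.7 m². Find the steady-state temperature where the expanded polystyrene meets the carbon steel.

T ≈ 291 K

Using the resistance-network approach (series):
R_stainless steel = L/(kA) = 0.0058/(17.7×39.7) = 8.254×10^-6 K/W
R_expanded polystyrene = L/(kA) = 0.035/(0.0343×39.7) = 0.0257 K/W
R_carbon steel = L/(kA) = 0.0042/(50.1×39.7) = 2.112×10^-6 K/W
R_outer film = 1/(h_o·A) = 1/(6.06×39.7) = 0.004157 K/W
R_total = 0.02987 K/W;  Q = ΔT/R_total = 39/0.02987 = 1306 W
T_interface = T_inner + Q·ΣR(inner→interface) = 257 + 1310×0.02571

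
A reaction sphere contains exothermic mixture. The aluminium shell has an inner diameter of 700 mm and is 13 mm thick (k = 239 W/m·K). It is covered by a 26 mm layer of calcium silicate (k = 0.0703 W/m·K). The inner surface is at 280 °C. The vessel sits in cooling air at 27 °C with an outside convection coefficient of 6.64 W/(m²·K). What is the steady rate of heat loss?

Q ≈ 880 W

Each spherical layer contributes R = (1/r_i − 1/r_o)/(4πk):
R_aluminium shell = (1/0.35 − 1/0.363)/(4π×239) = 3.407×10^-5 K/W
R_calcium silicate = (1/0.363 − 1/0.389)/(4π×0.0703) = 0.2084 K/W
R_outer film = 1/(h·4πr_o²) = 1/(6.64×4π×0.389²) = 0.0792 K/W
R_total = 0.2877 K/W
Q = ΔT/R_total = 253/0.2877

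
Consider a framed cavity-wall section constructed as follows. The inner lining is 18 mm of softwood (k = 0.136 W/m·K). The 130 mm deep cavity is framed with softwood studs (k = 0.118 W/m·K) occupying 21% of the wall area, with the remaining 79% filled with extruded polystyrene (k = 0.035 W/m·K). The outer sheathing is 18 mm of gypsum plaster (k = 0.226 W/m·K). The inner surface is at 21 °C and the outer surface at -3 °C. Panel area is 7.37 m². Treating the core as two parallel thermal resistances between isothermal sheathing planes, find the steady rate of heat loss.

Q ≈ 65.7 W

Sheathing layers in series; stud and cavity paths in parallel between them.
R_inner = 0.018/(0.136×7.37) = 0.01796 K/W
R_stud  = 0.13/(0.118×0.21×7.37) = 0.7118 K/W
R_cav   = 0.13/(0.035×0.79×7.37) = 0.6379 K/W
1/R_core = 1/R_stud + 1/R_cav → R_core = 0.3364 K/W
R_outer = 0.018/(0.226×7.37) = 0.01081 K/W
R_total = 0.3652 K/W
Q = ΔT/R_total = 24/0.3652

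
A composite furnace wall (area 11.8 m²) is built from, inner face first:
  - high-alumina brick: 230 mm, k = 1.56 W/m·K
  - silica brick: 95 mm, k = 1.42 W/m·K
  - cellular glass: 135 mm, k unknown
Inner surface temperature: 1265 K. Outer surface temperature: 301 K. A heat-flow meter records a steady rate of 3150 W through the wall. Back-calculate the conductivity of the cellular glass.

Treating each layer as a thermal resistance in series:
R_high-alumina brick = L/(kA) = 0.23/(1.56×11.8) = 0.01249 K/W
R_silica brick = L/(kA) = 0.095/(1.42×11.8) = 0.00567 K/W
Sum of known resistances R_other = 0.01816 K/W
Total R = ΔT/Q = 964/3150 = 0.306 K/W
R_cellular glass = R_total − R_other = 0.2879 K/W
k = L/(R·A) = 0.135/(0.2879×11.8)

k ≈ 0.0397 W/(m·K)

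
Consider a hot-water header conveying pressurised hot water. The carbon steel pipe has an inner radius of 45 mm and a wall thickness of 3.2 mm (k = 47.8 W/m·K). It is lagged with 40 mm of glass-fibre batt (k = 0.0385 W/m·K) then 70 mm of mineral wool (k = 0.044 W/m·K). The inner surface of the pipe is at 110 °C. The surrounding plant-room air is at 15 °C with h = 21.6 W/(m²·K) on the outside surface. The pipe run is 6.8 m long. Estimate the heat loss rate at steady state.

Q ≈ 139 W

Treating each annulus and film as a series resistance:
R_carbon steel pipe wall = ln(48.2/45)/(2π×47.8×6.8) = 3.364×10^-5 K/W
R_glass-fibre batt = ln(88.2/48.2)/(2π×0.0385×6.8) = 0.3673 K/W
R_mineral wool = ln(158.2/88.2)/(2π×0.044×6.8) = 0.3108 K/W
R_outer film = 1/(h_o·2πr_oL) = 1/(21.6×2π×0.1582×6.8) = 0.006849 K/W
R_total = 0.685 K/W
Q = ΔT/R_total = 95/0.685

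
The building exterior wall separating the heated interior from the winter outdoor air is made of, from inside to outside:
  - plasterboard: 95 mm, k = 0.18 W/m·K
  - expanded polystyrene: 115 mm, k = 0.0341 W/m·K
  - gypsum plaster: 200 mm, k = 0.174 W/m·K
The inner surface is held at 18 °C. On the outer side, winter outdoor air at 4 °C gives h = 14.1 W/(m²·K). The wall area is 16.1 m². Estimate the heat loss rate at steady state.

Q ≈ 44 W

Using the resistance-network approach (series):
R_plasterboard = L/(kA) = 0.095/(0.18×16.1) = 0.03278 K/W
R_expanded polystyrene = L/(kA) = 0.115/(0.0341×16.1) = 0.2095 K/W
R_gypsum plaster = L/(kA) = 0.2/(0.174×16.1) = 0.07139 K/W
R_outer film = 1/(h_o·A) = 1/(14.1×16.1) = 0.004405 K/W
R_total = 0.318 K/W
Q = ΔT / R_total = 14 / 0.318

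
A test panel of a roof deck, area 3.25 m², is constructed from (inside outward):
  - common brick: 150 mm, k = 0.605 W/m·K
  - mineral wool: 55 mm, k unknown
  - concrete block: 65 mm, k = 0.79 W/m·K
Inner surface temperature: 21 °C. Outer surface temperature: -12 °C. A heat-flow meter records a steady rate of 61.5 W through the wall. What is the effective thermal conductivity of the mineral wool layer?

Using the resistance-network approach (series):
R_common brick = L/(kA) = 0.15/(0.605×3.25) = 0.07629 K/W
R_concrete block = L/(kA) = 0.065/(0.79×3.25) = 0.02532 K/W
Sum of known resistances R_other = 0.1016 K/W
Total R = ΔT/Q = 33/61.5 = 0.5366 K/W
R_mineral wool = R_total − R_other = 0.435 K/W
k = L/(R·A) = 0.055/(0.435×3.25)

k ≈ 0.0389 W/(m·K)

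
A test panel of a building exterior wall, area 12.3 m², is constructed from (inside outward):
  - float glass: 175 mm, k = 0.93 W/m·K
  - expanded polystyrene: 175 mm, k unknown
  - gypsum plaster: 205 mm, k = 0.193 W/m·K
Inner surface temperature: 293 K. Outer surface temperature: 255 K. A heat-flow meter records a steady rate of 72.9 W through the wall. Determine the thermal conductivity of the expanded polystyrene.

k ≈ 0.0339 W/(m·K)

Treating each layer as a thermal resistance in series:
R_float glass = L/(kA) = 0.175/(0.93×12.3) = 0.0153 K/W
R_gypsum plaster = L/(kA) = 0.205/(0.193×12.3) = 0.08636 K/W
Sum of known resistances R_other = 0.1017 K/W
Total R = ΔT/Q = 38/72.9 = 0.5213 K/W
R_expanded polystyrene = R_total − R_other = 0.4196 K/W
k = L/(R·A) = 0.175/(0.4196×12.3)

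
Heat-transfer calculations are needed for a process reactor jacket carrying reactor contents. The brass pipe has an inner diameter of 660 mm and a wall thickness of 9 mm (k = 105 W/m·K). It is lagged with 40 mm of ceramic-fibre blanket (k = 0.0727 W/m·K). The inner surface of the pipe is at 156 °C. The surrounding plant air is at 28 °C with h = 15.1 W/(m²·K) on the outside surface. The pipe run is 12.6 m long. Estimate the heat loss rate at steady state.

Q ≈ 5930 W

Radial resistances (cylindrical: R_cond = ln(r_o/r_i)/(2πkL), R_conv = 1/(h·2πrL)):
R_brass pipe wall = ln(339/330)/(2π×105×12.6) = 3.237×10^-6 K/W
R_ceramic-fibre blanket = ln(379/339)/(2π×0.0727×12.6) = 0.01938 K/W
R_outer film = 1/(h_o·2πr_oL) = 1/(15.1×2π×0.379×12.6) = 0.002207 K/W
R_total = 0.02159 K/W
Q = ΔT/R_total = 128/0.02159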